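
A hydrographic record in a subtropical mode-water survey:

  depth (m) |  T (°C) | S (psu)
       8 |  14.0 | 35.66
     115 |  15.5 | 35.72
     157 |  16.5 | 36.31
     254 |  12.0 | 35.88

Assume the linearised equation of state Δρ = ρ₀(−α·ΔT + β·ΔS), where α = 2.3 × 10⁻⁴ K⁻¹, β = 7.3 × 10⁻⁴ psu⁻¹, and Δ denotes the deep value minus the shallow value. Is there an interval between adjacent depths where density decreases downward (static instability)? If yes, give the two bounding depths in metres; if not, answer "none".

Evaluate Δρ/ρ₀ = −αΔT + βΔS across each adjacent pair:
  8–115 m: −αΔT+βΔS = −(2.3 × 10⁻⁴)(+1.5)+(7.3 × 10⁻⁴)(+0.06) = -3.0 × 10⁻⁴ → UNSTABLE
  115–157 m: −αΔT+βΔS = −(2.3 × 10⁻⁴)(+1.0)+(7.3 × 10⁻⁴)(+0.59) = 2.0 × 10⁻⁴ → stable
  157–254 m: −αΔT+βΔS = −(2.3 × 10⁻⁴)(-4.5)+(7.3 × 10⁻⁴)(-0.43) = 7.2 × 10⁻⁴ → stable
The 8–115 m interval has Δρ < 0: lighter water underlies denser water.

8–115 m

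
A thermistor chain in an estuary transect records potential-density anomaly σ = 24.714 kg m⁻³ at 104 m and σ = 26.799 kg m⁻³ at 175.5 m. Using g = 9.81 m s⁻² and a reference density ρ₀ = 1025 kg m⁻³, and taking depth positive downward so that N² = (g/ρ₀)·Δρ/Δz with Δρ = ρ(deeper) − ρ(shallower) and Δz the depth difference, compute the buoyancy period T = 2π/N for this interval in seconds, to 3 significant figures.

Δρ = 1026.799 − 1024.714 = 2.085 kg m⁻³ over Δz = 175.5 − 104 = 71.5 m.
N² = (9.81/1025) × (2.085/71.5) = 2.7909 × 10⁻⁴ s⁻².
N = √(2.7909 × 10⁻⁴) = 0.016706 rad s⁻¹, so T = 2π/N = 376.10 s ≈ 376 s.

376 s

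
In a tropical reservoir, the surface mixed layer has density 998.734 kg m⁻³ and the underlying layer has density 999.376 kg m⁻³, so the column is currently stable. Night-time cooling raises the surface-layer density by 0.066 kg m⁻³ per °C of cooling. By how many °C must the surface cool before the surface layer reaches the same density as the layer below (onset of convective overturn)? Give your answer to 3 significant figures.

Density deficit of the surface layer: 999.376 − 998.734 = 0.642 kg m⁻³.
Required change = 0.642 / 0.066 = 9.73 °C.

9.73 °C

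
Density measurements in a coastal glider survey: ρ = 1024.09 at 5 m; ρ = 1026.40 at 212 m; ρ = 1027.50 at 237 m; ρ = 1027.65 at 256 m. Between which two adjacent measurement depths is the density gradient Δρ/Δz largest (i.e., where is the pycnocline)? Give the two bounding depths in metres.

212–237 m

Compute the density gradient over each adjacent pair:
  5–212 m: Δρ/Δz = 2.31/207 = 0.011 kg m⁻⁴
  212–237 m: Δρ/Δz = 1.10/25 = 0.044 kg m⁻⁴
  237–256 m: Δρ/Δz = 0.15/19 = 7.9 × 10⁻³ kg m⁻⁴
The largest gradient is in the 212–237 m interval — the pycnocline.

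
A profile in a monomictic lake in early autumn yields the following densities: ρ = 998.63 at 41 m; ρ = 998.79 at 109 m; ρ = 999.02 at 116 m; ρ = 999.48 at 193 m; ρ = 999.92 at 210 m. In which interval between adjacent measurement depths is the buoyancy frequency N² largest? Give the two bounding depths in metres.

109–116 m

Compute the density gradient over each adjacent pair:
  41–109 m: Δρ/Δz = 0.16/68 = 2.4 × 10⁻³ kg m⁻⁴
  109–116 m: Δρ/Δz = 0.23/7 = 0.033 kg m⁻⁴
  116–193 m: Δρ/Δz = 0.46/77 = 6.0 × 10⁻³ kg m⁻⁴
  193–210 m: Δρ/Δz = 0.44/17 = 0.026 kg m⁻⁴
The largest gradient is in the 109–116 m interval — the pycnocline.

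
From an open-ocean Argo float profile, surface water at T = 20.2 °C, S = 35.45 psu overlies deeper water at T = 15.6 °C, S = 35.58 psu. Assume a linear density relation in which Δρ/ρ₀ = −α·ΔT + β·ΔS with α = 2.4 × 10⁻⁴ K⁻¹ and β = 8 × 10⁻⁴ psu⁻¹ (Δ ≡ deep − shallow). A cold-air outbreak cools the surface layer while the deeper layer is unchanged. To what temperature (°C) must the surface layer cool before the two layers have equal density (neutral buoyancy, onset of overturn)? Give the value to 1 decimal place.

Neutral buoyancy requires Δρ = 0, i.e. −α(T_deep − T_surf′) + β(S_deep − S_surf) = 0.
T_surf′ = T_deep − (β/α)·ΔS = 15.6 − (8 × 10⁻⁴/2.4 × 10⁻⁴)·(+0.13) = 15.167 °C.
Cooling required: 20.2 − (15.167) = 5.033 °C.

15.2 °C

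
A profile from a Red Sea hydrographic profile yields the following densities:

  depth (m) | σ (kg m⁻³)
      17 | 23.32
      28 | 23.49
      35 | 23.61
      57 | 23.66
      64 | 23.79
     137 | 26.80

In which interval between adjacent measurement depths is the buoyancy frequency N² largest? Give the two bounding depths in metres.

Compute the density gradient over each adjacent pair:
  17–28 m: Δρ/Δz = 0.17/11 = 0.015 kg m⁻⁴
  28–35 m: Δρ/Δz = 0.12/7 = 0.017 kg m⁻⁴
  35–57 m: Δρ/Δz = 0.05/22 = 2.3 × 10⁻³ kg m⁻⁴
  57–64 m: Δρ/Δz = 0.13/7 = 0.019 kg m⁻⁴
  64–137 m: Δρ/Δz = 3.01/73 = 0.041 kg m⁻⁴
The largest gradient is in the 64–137 m interval — the pycnocline.

64–137 m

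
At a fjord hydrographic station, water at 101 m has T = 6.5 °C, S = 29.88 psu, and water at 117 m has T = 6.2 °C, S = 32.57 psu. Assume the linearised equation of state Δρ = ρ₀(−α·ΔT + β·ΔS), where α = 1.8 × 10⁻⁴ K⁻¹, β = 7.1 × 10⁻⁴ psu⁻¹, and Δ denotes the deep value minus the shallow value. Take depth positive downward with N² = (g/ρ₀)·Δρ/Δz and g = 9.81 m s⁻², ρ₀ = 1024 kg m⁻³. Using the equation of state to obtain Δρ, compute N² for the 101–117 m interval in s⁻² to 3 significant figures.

ΔT = -0.3 K, ΔS = +2.69 psu (deep − shallow).
Δρ/ρ₀ = −αΔT + βΔS = 5.40 × 10⁻⁵ + 1.9099 × 10⁻³ = 1.9639 × 10⁻³, so Δρ ≈ 2.011 kg m⁻³.
N² = (g/ρ₀)·Δρ/Δz = g·(Δρ/ρ₀)/Δz = 9.81 × 1.9639 × 10⁻³ / 16 = 1.2041 × 10⁻³ s⁻² ≈ 1.20 × 10⁻³ s⁻².

1.20 × 10⁻³ s⁻²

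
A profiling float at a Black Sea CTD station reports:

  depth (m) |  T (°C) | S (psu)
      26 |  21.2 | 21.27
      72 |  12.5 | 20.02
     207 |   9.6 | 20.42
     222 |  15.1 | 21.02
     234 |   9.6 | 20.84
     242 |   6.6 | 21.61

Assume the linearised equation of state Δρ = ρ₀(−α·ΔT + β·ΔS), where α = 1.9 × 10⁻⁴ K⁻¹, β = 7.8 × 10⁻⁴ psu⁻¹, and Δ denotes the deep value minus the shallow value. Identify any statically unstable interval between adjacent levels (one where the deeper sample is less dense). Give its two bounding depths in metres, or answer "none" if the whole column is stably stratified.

207–222 m

Evaluate Δρ/ρ₀ = −αΔT + βΔS across each adjacent pair:
  26–72 m: −αΔT+βΔS = −(1.9 × 10⁻⁴)(-8.7)+(7.8 × 10⁻⁴)(-1.25) = 6.8 × 10⁻⁴ → stable
  72–207 m: −αΔT+βΔS = −(1.9 × 10⁻⁴)(-2.9)+(7.8 × 10⁻⁴)(+0.40) = 8.6 × 10⁻⁴ → stable
  207–222 m: −αΔT+βΔS = −(1.9 × 10⁻⁴)(+5.5)+(7.8 × 10⁻⁴)(+0.60) = -5.8 × 10⁻⁴ → UNSTABLE
  222–234 m: −αΔT+βΔS = −(1.9 × 10⁻⁴)(-5.5)+(7.8 × 10⁻⁴)(-0.18) = 9.0 × 10⁻⁴ → stable
  234–242 m: −αΔT+βΔS = −(1.9 × 10⁻⁴)(-3.0)+(7.8 × 10⁻⁴)(+0.77) = 1.2 × 10⁻³ → stable
The 207–222 m interval has Δρ < 0: lighter water underlies denser water.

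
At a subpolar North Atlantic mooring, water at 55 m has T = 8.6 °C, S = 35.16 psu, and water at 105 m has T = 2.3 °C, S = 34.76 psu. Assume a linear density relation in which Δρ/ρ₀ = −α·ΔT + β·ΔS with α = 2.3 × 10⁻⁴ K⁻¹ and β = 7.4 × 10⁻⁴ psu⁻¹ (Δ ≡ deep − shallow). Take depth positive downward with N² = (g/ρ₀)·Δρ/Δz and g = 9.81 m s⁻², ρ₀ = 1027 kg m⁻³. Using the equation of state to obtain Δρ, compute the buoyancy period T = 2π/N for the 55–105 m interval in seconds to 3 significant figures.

418 s

ΔT = -6.3 K, ΔS = -0.40 psu (deep − shallow).
Δρ/ρ₀ = −αΔT + βΔS = 1.449 × 10⁻³ − 2.96 × 10⁻⁴ = 1.153 × 10⁻³, so Δρ ≈ 1.184 kg m⁻³.
N² = (g/ρ₀)·Δρ/Δz = g·(Δρ/ρ₀)/Δz = 9.81 × 1.153 × 10⁻³ / 50 = 2.2622 × 10⁻⁴ s⁻².
N = √(2.2622 × 10⁻⁴) = 0.015041 rad s⁻¹ → T = 2π/N = 417.74 s ≈ 418 s.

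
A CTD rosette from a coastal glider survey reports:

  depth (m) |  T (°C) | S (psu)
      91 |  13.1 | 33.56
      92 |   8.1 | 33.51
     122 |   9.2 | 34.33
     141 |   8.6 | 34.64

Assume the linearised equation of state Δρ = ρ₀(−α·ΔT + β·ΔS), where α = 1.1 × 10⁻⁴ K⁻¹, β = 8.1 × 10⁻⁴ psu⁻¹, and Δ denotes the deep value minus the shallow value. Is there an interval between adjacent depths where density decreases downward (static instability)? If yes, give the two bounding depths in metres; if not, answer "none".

Evaluate Δρ/ρ₀ = −αΔT + βΔS across each adjacent pair:
  91–92 m: −αΔT+βΔS = −(1.1 × 10⁻⁴)(-5.0)+(8.1 × 10⁻⁴)(-0.05) = 5.1 × 10⁻⁴ → stable
  92–122 m: −αΔT+βΔS = −(1.1 × 10⁻⁴)(+1.1)+(8.1 × 10⁻⁴)(+0.82) = 5.4 × 10⁻⁴ → stable
  122–141 m: −αΔT+βΔS = −(1.1 × 10⁻⁴)(-0.6)+(8.1 × 10⁻⁴)(+0.31) = 3.2 × 10⁻⁴ → stable
Every interval has Δρ > 0: the column is stably stratified throughout.

none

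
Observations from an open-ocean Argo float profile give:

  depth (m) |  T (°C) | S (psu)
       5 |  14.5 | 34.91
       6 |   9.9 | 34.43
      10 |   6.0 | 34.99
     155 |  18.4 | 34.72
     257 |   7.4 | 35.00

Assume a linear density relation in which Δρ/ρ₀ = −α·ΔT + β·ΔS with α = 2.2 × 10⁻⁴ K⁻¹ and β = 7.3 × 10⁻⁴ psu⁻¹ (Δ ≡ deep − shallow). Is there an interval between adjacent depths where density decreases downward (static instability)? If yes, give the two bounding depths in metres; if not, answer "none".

10–155 m

Evaluate Δρ/ρ₀ = −αΔT + βΔS across each adjacent pair:
  5–6 m: −αΔT+βΔS = −(2.2 × 10⁻⁴)(-4.6)+(7.3 × 10⁻⁴)(-0.48) = 6.6 × 10⁻⁴ → stable
  6–10 m: −αΔT+βΔS = −(2.2 × 10⁻⁴)(-3.9)+(7.3 × 10⁻⁴)(+0.56) = 1.3 × 10⁻³ → stable
  10–155 m: −αΔT+βΔS = −(2.2 × 10⁻⁴)(+12.4)+(7.3 × 10⁻⁴)(-0.27) = -2.9 × 10⁻³ → UNSTABLE
  155–257 m: −αΔT+βΔS = −(2.2 × 10⁻⁴)(-11.0)+(7.3 × 10⁻⁴)(+0.28) = 2.6 × 10⁻³ → stable
The 10–155 m interval has Δρ < 0: lighter water underlies denser water.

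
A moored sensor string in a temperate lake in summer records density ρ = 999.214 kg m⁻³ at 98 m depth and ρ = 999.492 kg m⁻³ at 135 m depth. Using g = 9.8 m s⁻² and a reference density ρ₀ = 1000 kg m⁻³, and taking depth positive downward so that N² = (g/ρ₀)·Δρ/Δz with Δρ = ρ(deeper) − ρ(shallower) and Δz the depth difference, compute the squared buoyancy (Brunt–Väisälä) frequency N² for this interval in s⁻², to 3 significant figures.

Δρ = 999.492 − 999.214 = 0.278 kg m⁻³ over Δz = 135 − 98 = 37 m.
N² = (9.8/1000) × (0.278/37) = 7.3632 × 10⁻⁵ s⁻² ≈ 7.36 × 10⁻⁵ s⁻².
A positive N² confirms static stability across the interval.

7.36 × 10⁻⁵ s⁻²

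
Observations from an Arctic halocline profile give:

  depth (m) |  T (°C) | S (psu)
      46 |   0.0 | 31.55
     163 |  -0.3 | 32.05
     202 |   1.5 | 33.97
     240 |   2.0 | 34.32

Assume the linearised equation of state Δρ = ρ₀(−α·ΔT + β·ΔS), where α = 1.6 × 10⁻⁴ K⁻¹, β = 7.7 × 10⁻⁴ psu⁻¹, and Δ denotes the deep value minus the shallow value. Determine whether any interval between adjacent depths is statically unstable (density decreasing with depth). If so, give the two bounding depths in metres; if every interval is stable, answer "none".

none

Evaluate Δρ/ρ₀ = −αΔT + βΔS across each adjacent pair:
  46–163 m: −αΔT+βΔS = −(1.6 × 10⁻⁴)(-0.3)+(7.7 × 10⁻⁴)(+0.50) = 4.3 × 10⁻⁴ → stable
  163–202 m: −αΔT+βΔS = −(1.6 × 10⁻⁴)(+1.8)+(7.7 × 10⁻⁴)(+1.92) = 1.2 × 10⁻³ → stable
  202–240 m: −αΔT+βΔS = −(1.6 × 10⁻⁴)(+0.5)+(7.7 × 10⁻⁴)(+0.35) = 1.9 × 10⁻⁴ → stable
Every interval has Δρ > 0: the column is stably stratified throughout.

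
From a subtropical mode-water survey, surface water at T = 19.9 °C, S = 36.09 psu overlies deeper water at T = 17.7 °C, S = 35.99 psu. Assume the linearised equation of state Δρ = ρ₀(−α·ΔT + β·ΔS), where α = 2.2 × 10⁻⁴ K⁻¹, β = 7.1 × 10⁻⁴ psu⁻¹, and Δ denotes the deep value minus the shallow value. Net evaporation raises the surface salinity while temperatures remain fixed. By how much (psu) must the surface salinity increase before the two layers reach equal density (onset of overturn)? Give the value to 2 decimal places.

0.58 psu

Neutral buoyancy requires −α(T_deep − T_surf) + β(S_deep − S_surf′) = 0.
S_surf′ = S_deep − (α/β)·ΔT = 35.99 − (2.2 × 10⁻⁴/7.1 × 10⁻⁴)·(-2.2) = 36.6717 psu.
Increase required: 36.6717 − 36.09 = 0.5817 psu.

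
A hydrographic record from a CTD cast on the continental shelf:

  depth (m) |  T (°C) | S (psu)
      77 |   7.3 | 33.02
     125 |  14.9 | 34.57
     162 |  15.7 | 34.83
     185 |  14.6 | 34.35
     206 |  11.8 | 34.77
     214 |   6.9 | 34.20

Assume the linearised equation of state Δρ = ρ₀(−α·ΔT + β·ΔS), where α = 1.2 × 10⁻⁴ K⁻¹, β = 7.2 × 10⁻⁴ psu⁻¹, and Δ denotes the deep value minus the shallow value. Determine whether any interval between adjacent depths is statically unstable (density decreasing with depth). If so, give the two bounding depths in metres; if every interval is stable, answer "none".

162–185 m

Evaluate Δρ/ρ₀ = −αΔT + βΔS across each adjacent pair:
  77–125 m: −αΔT+βΔS = −(1.2 × 10⁻⁴)(+7.6)+(7.2 × 10⁻⁴)(+1.55) = 2.0 × 10⁻⁴ → stable
  125–162 m: −αΔT+βΔS = −(1.2 × 10⁻⁴)(+0.8)+(7.2 × 10⁻⁴)(+0.26) = 9.1 × 10⁻⁵ → stable
  162–185 m: −αΔT+βΔS = −(1.2 × 10⁻⁴)(-1.1)+(7.2 × 10⁻⁴)(-0.48) = -2.1 × 10⁻⁴ → UNSTABLE
  185–206 m: −αΔT+βΔS = −(1.2 × 10⁻⁴)(-2.8)+(7.2 × 10⁻⁴)(+0.42) = 6.4 × 10⁻⁴ → stable
  206–214 m: −αΔT+βΔS = −(1.2 × 10⁻⁴)(-4.9)+(7.2 × 10⁻⁴)(-0.57) = 1.8 × 10⁻⁴ → stable
The 162–185 m interval has Δρ < 0: lighter water underlies denser water.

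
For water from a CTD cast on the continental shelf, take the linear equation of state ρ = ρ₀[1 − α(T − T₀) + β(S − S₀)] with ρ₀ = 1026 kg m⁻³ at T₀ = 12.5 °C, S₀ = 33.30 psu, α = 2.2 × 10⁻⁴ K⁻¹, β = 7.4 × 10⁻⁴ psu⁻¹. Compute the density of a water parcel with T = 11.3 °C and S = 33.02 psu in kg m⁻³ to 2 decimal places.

T − T₀ = -1.2 K, S − S₀ = -0.28 psu.
Bracket = 1 − α·(-1.2) + β·(-0.28) = 1 + (5.68 × 10⁻⁵) = 1.0000568.
ρ = 1026 × 1.0000568 = 1026.06 kg m⁻³.

1026.06 kg m⁻³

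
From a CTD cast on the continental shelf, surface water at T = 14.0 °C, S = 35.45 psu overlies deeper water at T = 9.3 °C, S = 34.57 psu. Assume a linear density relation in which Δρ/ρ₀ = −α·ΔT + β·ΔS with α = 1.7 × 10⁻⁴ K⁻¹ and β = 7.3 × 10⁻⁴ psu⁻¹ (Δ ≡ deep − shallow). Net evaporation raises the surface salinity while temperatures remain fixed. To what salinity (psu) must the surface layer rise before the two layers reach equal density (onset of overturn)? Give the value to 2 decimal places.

35.66 psu

Neutral buoyancy requires −α(T_deep − T_surf) + β(S_deep − S_surf′) = 0.
S_surf′ = S_deep − (α/β)·ΔT = 34.57 − (1.7 × 10⁻⁴/7.3 × 10⁻⁴)·(-4.7) = 35.6645 psu.
Increase required: 35.6645 − 35.45 = 0.2145 psu.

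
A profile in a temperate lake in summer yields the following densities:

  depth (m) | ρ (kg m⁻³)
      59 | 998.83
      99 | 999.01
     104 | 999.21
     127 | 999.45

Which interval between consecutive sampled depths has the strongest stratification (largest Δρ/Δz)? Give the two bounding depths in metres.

99–104 m

Compute the density gradient over each adjacent pair:
  59–99 m: Δρ/Δz = 0.18/40 = 4.5 × 10⁻³ kg m⁻⁴
  99–104 m: Δρ/Δz = 0.20/5 = 0.040 kg m⁻⁴
  104–127 m: Δρ/Δz = 0.24/23 = 0.010 kg m⁻⁴
The largest gradient is in the 99–104 m interval — the pycnocline.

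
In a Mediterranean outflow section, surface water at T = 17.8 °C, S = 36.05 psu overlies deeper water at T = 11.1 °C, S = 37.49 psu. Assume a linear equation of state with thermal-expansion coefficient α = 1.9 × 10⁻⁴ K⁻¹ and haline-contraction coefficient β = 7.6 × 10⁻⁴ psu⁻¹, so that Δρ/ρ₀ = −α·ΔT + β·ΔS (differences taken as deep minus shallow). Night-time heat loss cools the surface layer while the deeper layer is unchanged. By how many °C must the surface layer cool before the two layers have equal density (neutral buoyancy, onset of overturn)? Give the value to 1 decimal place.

Neutral buoyancy requires Δρ = 0, i.e. −α(T_deep − T_surf′) + β(S_deep − S_surf) = 0.
T_surf′ = T_deep − (β/α)·ΔS = 11.1 − (7.6 × 10⁻⁴/1.9 × 10⁻⁴)·(+1.44) = 5.340 °C.
Cooling required: 17.8 − (5.340) = 12.460 °C.

12.5 °C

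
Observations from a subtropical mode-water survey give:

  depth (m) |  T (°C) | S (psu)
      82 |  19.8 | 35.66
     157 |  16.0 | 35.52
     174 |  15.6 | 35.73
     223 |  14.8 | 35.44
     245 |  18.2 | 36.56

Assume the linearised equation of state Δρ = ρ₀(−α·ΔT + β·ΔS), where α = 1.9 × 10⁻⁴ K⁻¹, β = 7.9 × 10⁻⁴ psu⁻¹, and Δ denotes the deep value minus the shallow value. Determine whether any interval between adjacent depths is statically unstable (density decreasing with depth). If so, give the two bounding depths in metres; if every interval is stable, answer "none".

174–223 m

Evaluate Δρ/ρ₀ = −αΔT + βΔS across each adjacent pair:
  82–157 m: −αΔT+βΔS = −(1.9 × 10⁻⁴)(-3.8)+(7.9 × 10⁻⁴)(-0.14) = 6.1 × 10⁻⁴ → stable
  157–174 m: −αΔT+βΔS = −(1.9 × 10⁻⁴)(-0.4)+(7.9 × 10⁻⁴)(+0.21) = 2.4 × 10⁻⁴ → stable
  174–223 m: −αΔT+βΔS = −(1.9 × 10⁻⁴)(-0.8)+(7.9 × 10⁻⁴)(-0.29) = -7.7 × 10⁻⁵ → UNSTABLE
  223–245 m: −αΔT+βΔS = −(1.9 × 10⁻⁴)(+3.4)+(7.9 × 10⁻⁴)(+1.12) = 2.4 × 10⁻⁴ → stable
The 174–223 m interval has Δρ < 0: lighter water underlies denser water.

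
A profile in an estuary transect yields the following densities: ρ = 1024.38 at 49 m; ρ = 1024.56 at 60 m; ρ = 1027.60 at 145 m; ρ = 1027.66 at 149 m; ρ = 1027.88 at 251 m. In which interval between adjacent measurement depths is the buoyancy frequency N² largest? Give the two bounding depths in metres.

Compute the density gradient over each adjacent pair:
  49–60 m: Δρ/Δz = 0.18/11 = 0.016 kg m⁻⁴
  60–145 m: Δρ/Δz = 3.04/85 = 0.036 kg m⁻⁴
  145–149 m: Δρ/Δz = 0.06/4 = 0.015 kg m⁻⁴
  149–251 m: Δρ/Δz = 0.22/102 = 2.2 × 10⁻³ kg m⁻⁴
The largest gradient is in the 60–145 m interval — the pycnocline.

60–145 m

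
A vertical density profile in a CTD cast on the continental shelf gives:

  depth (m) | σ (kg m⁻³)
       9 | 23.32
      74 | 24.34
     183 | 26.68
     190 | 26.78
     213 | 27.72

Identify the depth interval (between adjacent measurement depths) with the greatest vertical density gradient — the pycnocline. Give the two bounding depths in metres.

190–213 m

Compute the density gradient over each adjacent pair:
  9–74 m: Δρ/Δz = 1.02/65 = 0.016 kg m⁻⁴
  74–183 m: Δρ/Δz = 2.34/109 = 0.021 kg m⁻⁴
  183–190 m: Δρ/Δz = 0.10/7 = 0.014 kg m⁻⁴
  190–213 m: Δρ/Δz = 0.94/23 = 0.041 kg m⁻⁴
The largest gradient is in the 190–213 m interval — the pycnocline.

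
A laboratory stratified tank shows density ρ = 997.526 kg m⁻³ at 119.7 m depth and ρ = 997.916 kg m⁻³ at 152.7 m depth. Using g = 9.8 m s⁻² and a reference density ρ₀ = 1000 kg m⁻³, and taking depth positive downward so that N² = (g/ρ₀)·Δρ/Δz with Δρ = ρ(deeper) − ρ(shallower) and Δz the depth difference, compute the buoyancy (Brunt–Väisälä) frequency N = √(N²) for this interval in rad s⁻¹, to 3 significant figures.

Δρ = 997.916 − 997.526 = 0.390 kg m⁻³ over Δz = 152.7 − 119.7 = 33 m.
N² = (9.8/1000) × (0.390/33) = 1.1582 × 10⁻⁴ s⁻².
N = √(1.1582 × 10⁻⁴) = 0.010762 rad s⁻¹ ≈ 0.0108 rad s⁻¹.
Since Δρ > 0 the layer is stably stratified.

0.0108 rad s⁻¹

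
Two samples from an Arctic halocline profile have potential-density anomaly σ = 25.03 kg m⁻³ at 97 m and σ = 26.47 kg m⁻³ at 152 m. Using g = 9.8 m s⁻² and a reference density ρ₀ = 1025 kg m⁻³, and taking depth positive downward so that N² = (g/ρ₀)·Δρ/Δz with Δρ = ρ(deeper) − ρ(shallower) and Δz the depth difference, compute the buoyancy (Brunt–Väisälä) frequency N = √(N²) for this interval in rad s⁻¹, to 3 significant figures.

0.0158 rad s⁻¹

Δρ = 1026.47 − 1025.03 = 1.44 kg m⁻³ over Δz = 152 − 97 = 55 m.
N² = (9.8/1025) × (1.44/55) = 2.5032 × 10⁻⁴ s⁻².
N = √(2.5032 × 10⁻⁴) = 0.015822 rad s⁻¹ ≈ 0.0158 rad s⁻¹.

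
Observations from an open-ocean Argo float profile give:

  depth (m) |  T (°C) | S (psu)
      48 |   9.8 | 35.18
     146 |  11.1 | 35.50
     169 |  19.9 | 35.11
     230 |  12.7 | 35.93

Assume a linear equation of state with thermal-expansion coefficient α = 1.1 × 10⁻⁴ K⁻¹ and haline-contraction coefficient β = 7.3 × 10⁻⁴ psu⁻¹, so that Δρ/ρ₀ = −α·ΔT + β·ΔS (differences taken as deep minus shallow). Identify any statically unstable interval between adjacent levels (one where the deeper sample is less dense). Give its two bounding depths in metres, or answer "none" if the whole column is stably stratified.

Evaluate Δρ/ρ₀ = −αΔT + βΔS across each adjacent pair:
  48–146 m: −αΔT+βΔS = −(1.1 × 10⁻⁴)(+1.3)+(7.3 × 10⁻⁴)(+0.32) = 9.1 × 10⁻⁵ → stable
  146–169 m: −αΔT+βΔS = −(1.1 × 10⁻⁴)(+8.8)+(7.3 × 10⁻⁴)(-0.39) = -1.3 × 10⁻³ → UNSTABLE
  169–230 m: −αΔT+βΔS = −(1.1 × 10⁻⁴)(-7.2)+(7.3 × 10⁻⁴)(+0.82) = 1.4 × 10⁻³ → stable
The 146–169 m interval has Δρ < 0: lighter water underlies denser water.

146–169 m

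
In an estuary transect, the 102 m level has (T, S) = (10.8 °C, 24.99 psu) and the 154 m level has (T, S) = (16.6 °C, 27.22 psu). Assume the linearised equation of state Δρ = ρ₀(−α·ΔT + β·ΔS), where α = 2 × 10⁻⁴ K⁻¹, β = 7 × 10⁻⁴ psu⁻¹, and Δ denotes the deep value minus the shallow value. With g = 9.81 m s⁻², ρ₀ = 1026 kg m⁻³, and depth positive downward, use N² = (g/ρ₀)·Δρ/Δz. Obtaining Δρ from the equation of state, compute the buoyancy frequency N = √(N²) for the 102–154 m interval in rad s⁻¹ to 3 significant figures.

8.70 × 10⁻³ rad s⁻¹

ΔT = +5.8 K, ΔS = +2.23 psu (deep − shallow).
Δρ/ρ₀ = −αΔT + βΔS = -1.16 × 10⁻³ + 1.561 × 10⁻³ = 4.01 × 10⁻⁴, so Δρ ≈ 0.4114 kg m⁻³.
N² = (g/ρ₀)·Δρ/Δz = g·(Δρ/ρ₀)/Δz = 9.81 × 4.01 × 10⁻⁴ / 52 = 7.5650 × 10⁻⁵ s⁻².
N = √(7.5650 × 10⁻⁵) = 8.6977 × 10⁻³ rad s⁻¹ ≈ 8.70 × 10⁻³ rad s⁻¹.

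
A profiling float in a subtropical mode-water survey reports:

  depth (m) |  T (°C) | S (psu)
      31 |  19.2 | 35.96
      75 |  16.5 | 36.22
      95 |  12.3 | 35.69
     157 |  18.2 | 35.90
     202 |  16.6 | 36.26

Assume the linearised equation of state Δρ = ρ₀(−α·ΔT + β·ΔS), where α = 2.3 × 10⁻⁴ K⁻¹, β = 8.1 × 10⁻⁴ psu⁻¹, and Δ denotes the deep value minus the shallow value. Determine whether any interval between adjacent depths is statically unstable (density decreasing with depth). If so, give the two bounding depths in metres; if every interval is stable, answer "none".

95–157 m

Evaluate Δρ/ρ₀ = −αΔT + βΔS across each adjacent pair:
  31–75 m: −αΔT+βΔS = −(2.3 × 10⁻⁴)(-2.7)+(8.1 × 10⁻⁴)(+0.26) = 8.3 × 10⁻⁴ → stable
  75–95 m: −αΔT+βΔS = −(2.3 × 10⁻⁴)(-4.2)+(8.1 × 10⁻⁴)(-0.53) = 5.4 × 10⁻⁴ → stable
  95–157 m: −αΔT+βΔS = −(2.3 × 10⁻⁴)(+5.9)+(8.1 × 10⁻⁴)(+0.21) = -1.2 × 10⁻³ → UNSTABLE
  157–202 m: −αΔT+βΔS = −(2.3 × 10⁻⁴)(-1.6)+(8.1 × 10⁻⁴)(+0.36) = 6.6 × 10⁻⁴ → stable
The 95–157 m interval has Δρ < 0: lighter water underlies denser water.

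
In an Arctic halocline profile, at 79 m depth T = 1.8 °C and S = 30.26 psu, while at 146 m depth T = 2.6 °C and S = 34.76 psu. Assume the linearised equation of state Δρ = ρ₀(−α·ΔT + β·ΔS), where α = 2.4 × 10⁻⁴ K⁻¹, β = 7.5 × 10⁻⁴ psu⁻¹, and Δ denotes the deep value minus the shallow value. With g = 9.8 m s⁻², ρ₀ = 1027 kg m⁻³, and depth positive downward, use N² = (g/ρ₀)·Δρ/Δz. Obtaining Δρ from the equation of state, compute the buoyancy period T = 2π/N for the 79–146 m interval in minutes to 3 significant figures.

ΔT = +0.8 K, ΔS = +4.50 psu (deep − shallow).
Δρ/ρ₀ = −αΔT + βΔS = -1.92 × 10⁻⁴ + 3.375 × 10⁻³ = 3.183 × 10⁻³, so Δρ ≈ 3.269 kg m⁻³.
N² = (g/ρ₀)·Δρ/Δz = g·(Δρ/ρ₀)/Δz = 9.8 × 3.183 × 10⁻³ / 67 = 4.6557 × 10⁻⁴ s⁻².
N = √(4.6557 × 10⁻⁴) = 0.021577 rad s⁻¹ → T = 2π/N = 291.20 s = 4.8533 min ≈ 4.85 min.

4.85 min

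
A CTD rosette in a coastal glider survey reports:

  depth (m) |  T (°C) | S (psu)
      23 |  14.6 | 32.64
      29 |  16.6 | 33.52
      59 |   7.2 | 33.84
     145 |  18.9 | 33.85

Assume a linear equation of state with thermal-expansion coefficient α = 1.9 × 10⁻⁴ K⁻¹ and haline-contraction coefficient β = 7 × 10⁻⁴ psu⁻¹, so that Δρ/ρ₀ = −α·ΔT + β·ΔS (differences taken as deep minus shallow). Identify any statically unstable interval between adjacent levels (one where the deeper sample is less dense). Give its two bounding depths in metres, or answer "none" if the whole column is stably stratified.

59–145 m

Evaluate Δρ/ρ₀ = −αΔT + βΔS across each adjacent pair:
  23–29 m: −αΔT+βΔS = −(1.9 × 10⁻⁴)(+2.0)+(7 × 10⁻⁴)(+0.88) = 2.4 × 10⁻⁴ → stable
  29–59 m: −αΔT+βΔS = −(1.9 × 10⁻⁴)(-9.4)+(7 × 10⁻⁴)(+0.32) = 2.0 × 10⁻³ → stable
  59–145 m: −αΔT+βΔS = −(1.9 × 10⁻⁴)(+11.7)+(7 × 10⁻⁴)(+0.01) = -2.2 × 10⁻³ → UNSTABLE
The 59–145 m interval has Δρ < 0: lighter water underlies denser water.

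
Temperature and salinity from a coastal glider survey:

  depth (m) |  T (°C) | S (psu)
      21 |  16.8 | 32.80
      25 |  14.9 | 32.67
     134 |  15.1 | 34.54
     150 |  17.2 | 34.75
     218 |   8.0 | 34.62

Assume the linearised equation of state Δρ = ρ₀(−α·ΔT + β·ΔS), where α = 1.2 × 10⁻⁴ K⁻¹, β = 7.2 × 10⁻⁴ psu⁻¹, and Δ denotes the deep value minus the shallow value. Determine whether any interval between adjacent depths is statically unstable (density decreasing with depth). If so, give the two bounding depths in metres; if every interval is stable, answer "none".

Evaluate Δρ/ρ₀ = −αΔT + βΔS across each adjacent pair:
  21–25 m: −αΔT+βΔS = −(1.2 × 10⁻⁴)(-1.9)+(7.2 × 10⁻⁴)(-0.13) = 1.3 × 10⁻⁴ → stable
  25–134 m: −αΔT+βΔS = −(1.2 × 10⁻⁴)(+0.2)+(7.2 × 10⁻⁴)(+1.87) = 1.3 × 10⁻³ → stable
  134–150 m: −αΔT+βΔS = −(1.2 × 10⁻⁴)(+2.1)+(7.2 × 10⁻⁴)(+0.21) = -1.0 × 10⁻⁴ → UNSTABLE
  150–218 m: −αΔT+βΔS = −(1.2 × 10⁻⁴)(-9.2)+(7.2 × 10⁻⁴)(-0.13) = 1.0 × 10⁻³ → stable
The 134–150 m interval has Δρ < 0: lighter water underlies denser water.

134–150 m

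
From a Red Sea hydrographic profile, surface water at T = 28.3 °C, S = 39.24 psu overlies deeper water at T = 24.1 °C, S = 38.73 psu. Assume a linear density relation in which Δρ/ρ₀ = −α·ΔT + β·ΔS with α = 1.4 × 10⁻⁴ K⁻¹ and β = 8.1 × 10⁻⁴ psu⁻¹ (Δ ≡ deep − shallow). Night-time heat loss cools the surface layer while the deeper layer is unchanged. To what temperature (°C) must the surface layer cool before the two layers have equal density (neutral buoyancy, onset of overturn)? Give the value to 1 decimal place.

27.1 °C

Neutral buoyancy requires Δρ = 0, i.e. −α(T_deep − T_surf′) + β(S_deep − S_surf) = 0.
T_surf′ = T_deep − (β/α)·ΔS = 24.1 − (8.1 × 10⁻⁴/1.4 × 10⁻⁴)·(-0.51) = 27.051 °C.
Cooling required: 28.3 − (27.051) = 1.249 °C.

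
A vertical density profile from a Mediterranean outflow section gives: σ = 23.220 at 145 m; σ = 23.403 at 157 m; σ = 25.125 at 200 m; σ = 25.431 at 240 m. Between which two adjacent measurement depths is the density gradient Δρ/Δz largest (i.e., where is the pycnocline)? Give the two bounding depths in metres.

Compute the density gradient over each adjacent pair:
  145–157 m: Δρ/Δz = 0.183/12 = 0.015 kg m⁻⁴
  157–200 m: Δρ/Δz = 1.722/43 = 0.040 kg m⁻⁴
  200–240 m: Δρ/Δz = 0.306/40 = 7.6 × 10⁻³ kg m⁻⁴
The largest gradient is in the 157–200 m interval — the pycnocline.

157–200 m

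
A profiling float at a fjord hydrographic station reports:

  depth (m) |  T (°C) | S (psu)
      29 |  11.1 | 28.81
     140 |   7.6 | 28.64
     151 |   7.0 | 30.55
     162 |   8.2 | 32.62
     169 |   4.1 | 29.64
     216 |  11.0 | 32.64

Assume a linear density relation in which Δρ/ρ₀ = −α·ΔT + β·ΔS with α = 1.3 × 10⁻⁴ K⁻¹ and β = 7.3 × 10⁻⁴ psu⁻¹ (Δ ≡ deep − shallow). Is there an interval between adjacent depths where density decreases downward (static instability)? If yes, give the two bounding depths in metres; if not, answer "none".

162–169 m

Evaluate Δρ/ρ₀ = −αΔT + βΔS across each adjacent pair:
  29–140 m: −αΔT+βΔS = −(1.3 × 10⁻⁴)(-3.5)+(7.3 × 10⁻⁴)(-0.17) = 3.3 × 10⁻⁴ → stable
  140–151 m: −αΔT+βΔS = −(1.3 × 10⁻⁴)(-0.6)+(7.3 × 10⁻⁴)(+1.91) = 1.5 × 10⁻³ → stable
  151–162 m: −αΔT+βΔS = −(1.3 × 10⁻⁴)(+1.2)+(7.3 × 10⁻⁴)(+2.07) = 1.4 × 10⁻³ → stable
  162–169 m: −αΔT+βΔS = −(1.3 × 10⁻⁴)(-4.1)+(7.3 × 10⁻⁴)(-2.98) = -1.6 × 10⁻³ → UNSTABLE
  169–216 m: −αΔT+βΔS = −(1.3 × 10⁻⁴)(+6.9)+(7.3 × 10⁻⁴)(+3.00) = 1.3 × 10⁻³ → stable
The 162–169 m interval has Δρ < 0: lighter water underlies denser water.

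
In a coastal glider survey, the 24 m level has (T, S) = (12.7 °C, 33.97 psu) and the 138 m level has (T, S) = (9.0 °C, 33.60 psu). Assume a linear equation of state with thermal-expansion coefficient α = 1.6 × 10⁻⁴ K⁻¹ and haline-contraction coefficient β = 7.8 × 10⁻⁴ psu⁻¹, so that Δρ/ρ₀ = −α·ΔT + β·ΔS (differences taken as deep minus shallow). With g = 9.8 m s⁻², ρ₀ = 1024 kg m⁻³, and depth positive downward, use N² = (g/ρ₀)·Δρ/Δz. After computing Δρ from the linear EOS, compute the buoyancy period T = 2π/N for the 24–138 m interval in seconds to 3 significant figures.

ΔT = -3.7 K, ΔS = -0.37 psu (deep − shallow).
Δρ/ρ₀ = −αΔT + βΔS = 5.92 × 10⁻⁴ − 2.886 × 10⁻⁴ = 3.034 × 10⁻⁴, so Δρ ≈ 0.3107 kg m⁻³.
N² = (g/ρ₀)·Δρ/Δz = g·(Δρ/ρ₀)/Δz = 9.8 × 3.034 × 10⁻⁴ / 114 = 2.6082 × 10⁻⁵ s⁻².
N = √(2.6082 × 10⁻⁵) = 5.1071 × 10⁻³ rad s⁻¹ → T = 2π/N = 1.2303 × 10³ s ≈ 1.23 × 10³ s.

1.23 × 10³ s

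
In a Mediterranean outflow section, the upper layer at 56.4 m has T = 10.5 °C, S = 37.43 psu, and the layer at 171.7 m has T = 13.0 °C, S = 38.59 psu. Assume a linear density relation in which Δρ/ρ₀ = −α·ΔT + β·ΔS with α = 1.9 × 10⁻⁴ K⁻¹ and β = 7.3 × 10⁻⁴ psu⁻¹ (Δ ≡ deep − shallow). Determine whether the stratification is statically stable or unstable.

ΔT = 13.0 − 10.5 = +2.5 K and ΔS = 38.59 − 37.43 = +1.16 psu (deep − shallow).
−αΔT = -4.75 × 10⁻⁴; βΔS = 8.468 × 10⁻⁴; sum Δρ/ρ₀ = 3.718 × 10⁻⁴.
Δρ/ρ₀ > 0, so Δρ > 0: deeper water is denser → statically stable.

stable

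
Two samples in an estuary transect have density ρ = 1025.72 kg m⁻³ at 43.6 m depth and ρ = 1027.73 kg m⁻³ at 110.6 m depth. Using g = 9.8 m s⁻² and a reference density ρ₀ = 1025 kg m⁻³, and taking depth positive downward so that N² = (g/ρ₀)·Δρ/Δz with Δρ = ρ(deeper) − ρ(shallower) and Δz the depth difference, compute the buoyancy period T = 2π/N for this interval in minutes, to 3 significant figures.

Δρ = 1027.73 − 1025.72 = 2.01 kg m⁻³ over Δz = 110.6 − 43.6 = 67 m.
N² = (9.8/1025) × (2.01/67) = 2.8683 × 10⁻⁴ s⁻².
N = √(2.8683 × 10⁻⁴) = 0.016936 rad s⁻¹, so T = 2π/N = 371.00 s = 6.1833 min ≈ 6.18 min.
A positive N² confirms static stability across the interval.

6.18 min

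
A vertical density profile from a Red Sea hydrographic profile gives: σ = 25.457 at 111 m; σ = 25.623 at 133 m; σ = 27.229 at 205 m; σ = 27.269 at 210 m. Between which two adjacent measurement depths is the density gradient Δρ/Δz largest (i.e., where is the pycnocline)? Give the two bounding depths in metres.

Compute the density gradient over each adjacent pair:
  111–133 m: Δρ/Δz = 0.166/22 = 7.5 × 10⁻³ kg m⁻⁴
  133–205 m: Δρ/Δz = 1.606/72 = 0.022 kg m⁻⁴
  205–210 m: Δρ/Δz = 0.040/5 = 8.0 × 10⁻³ kg m⁻⁴
The largest gradient is in the 133–205 m interval — the pycnocline.

133–205 m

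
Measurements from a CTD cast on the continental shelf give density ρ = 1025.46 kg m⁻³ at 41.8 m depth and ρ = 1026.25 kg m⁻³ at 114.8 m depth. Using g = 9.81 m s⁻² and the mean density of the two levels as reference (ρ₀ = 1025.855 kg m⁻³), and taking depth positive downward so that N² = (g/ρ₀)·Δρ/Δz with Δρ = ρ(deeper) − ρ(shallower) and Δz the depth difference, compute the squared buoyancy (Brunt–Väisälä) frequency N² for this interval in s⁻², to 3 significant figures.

1.03 × 10⁻⁴ s⁻²

Δρ = 1026.25 − 1025.46 = 0.79 kg m⁻³ over Δz = 114.8 − 41.8 = 73 m.
N² = (9.81/1025.855) × (0.79/73) = 1.0349 × 10⁻⁴ s⁻² ≈ 1.03 × 10⁻⁴ s⁻².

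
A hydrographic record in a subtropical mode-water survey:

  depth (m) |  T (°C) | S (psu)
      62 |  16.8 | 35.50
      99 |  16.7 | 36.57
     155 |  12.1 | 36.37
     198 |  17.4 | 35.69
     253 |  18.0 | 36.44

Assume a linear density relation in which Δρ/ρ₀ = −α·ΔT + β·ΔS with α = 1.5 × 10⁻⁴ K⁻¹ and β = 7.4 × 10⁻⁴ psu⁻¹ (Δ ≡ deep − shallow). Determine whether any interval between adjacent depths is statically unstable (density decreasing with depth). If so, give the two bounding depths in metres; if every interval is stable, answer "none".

Evaluate Δρ/ρ₀ = −αΔT + βΔS across each adjacent pair:
  62–99 m: −αΔT+βΔS = −(1.5 × 10⁻⁴)(-0.1)+(7.4 × 10⁻⁴)(+1.07) = 8.1 × 10⁻⁴ → stable
  99–155 m: −αΔT+βΔS = −(1.5 × 10⁻⁴)(-4.6)+(7.4 × 10⁻⁴)(-0.20) = 5.4 × 10⁻⁴ → stable
  155–198 m: −αΔT+βΔS = −(1.5 × 10⁻⁴)(+5.3)+(7.4 × 10⁻⁴)(-0.68) = -1.3 × 10⁻³ → UNSTABLE
  198–253 m: −αΔT+βΔS = −(1.5 × 10⁻⁴)(+0.6)+(7.4 × 10⁻⁴)(+0.75) = 4.6 × 10⁻⁴ → stable
The 155–198 m interval has Δρ < 0: lighter water underlies denser water.

155–198 m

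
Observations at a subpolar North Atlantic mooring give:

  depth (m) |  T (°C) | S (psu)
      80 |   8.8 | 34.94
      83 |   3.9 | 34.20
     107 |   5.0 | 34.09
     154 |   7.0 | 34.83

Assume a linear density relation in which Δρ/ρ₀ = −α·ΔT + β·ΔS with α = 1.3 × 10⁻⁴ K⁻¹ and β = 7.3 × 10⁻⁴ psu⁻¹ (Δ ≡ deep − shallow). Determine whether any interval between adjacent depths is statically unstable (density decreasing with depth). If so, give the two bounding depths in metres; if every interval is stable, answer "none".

83–107 m

Evaluate Δρ/ρ₀ = −αΔT + βΔS across each adjacent pair:
  80–83 m: −αΔT+βΔS = −(1.3 × 10⁻⁴)(-4.9)+(7.3 × 10⁻⁴)(-0.74) = 9.7 × 10⁻⁵ → stable
  83–107 m: −αΔT+βΔS = −(1.3 × 10⁻⁴)(+1.1)+(7.3 × 10⁻⁴)(-0.11) = -2.2 × 10⁻⁴ → UNSTABLE
  107–154 m: −αΔT+βΔS = −(1.3 × 10⁻⁴)(+2.0)+(7.3 × 10⁻⁴)(+0.74) = 2.8 × 10⁻⁴ → stable
The 83–107 m interval has Δρ < 0: lighter water underlies denser water.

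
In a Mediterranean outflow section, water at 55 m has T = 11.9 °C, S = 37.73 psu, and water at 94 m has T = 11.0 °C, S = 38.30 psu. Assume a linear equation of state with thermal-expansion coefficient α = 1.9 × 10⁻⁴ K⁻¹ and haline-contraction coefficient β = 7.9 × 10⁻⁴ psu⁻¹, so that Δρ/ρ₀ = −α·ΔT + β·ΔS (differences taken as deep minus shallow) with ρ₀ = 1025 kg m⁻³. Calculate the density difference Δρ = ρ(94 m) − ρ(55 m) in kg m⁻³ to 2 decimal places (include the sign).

ΔT = -0.9 K, ΔS = +0.57 psu (deep − shallow).
Δρ/ρ₀ = −(1.9 × 10⁻⁴)(-0.9) + (7.9 × 10⁻⁴)(+0.57) = 6.213 × 10⁻⁴.
Δρ = 1025 × (6.213 × 10⁻⁴) = +0.64 kg m⁻³.
Positive Δρ: denser below, stable.

+0.64 kg m⁻³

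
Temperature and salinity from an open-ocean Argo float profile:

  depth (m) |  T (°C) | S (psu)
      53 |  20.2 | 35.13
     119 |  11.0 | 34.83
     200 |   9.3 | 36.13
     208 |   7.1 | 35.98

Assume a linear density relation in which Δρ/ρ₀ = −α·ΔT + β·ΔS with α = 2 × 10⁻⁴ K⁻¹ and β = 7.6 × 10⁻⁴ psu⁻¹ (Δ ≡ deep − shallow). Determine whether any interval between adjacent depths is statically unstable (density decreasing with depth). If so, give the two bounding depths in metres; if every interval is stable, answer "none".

Evaluate Δρ/ρ₀ = −αΔT + βΔS across each adjacent pair:
  53–119 m: −αΔT+βΔS = −(2 × 10⁻⁴)(-9.2)+(7.6 × 10⁻⁴)(-0.30) = 1.6 × 10⁻³ → stable
  119–200 m: −αΔT+βΔS = −(2 × 10⁻⁴)(-1.7)+(7.6 × 10⁻⁴)(+1.30) = 1.3 × 10⁻³ → stable
  200–208 m: −αΔT+βΔS = −(2 × 10⁻⁴)(-2.2)+(7.6 × 10⁻⁴)(-0.15) = 3.3 × 10⁻⁴ → stable
Every interval has Δρ > 0: the column is stably stratified throughout.

none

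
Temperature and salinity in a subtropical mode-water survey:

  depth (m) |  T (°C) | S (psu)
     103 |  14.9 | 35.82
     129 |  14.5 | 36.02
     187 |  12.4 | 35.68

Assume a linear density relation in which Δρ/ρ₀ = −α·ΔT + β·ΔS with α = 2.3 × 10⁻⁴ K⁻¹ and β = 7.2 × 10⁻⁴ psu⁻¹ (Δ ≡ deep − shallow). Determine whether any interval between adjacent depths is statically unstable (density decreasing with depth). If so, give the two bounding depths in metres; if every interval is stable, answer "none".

Evaluate Δρ/ρ₀ = −αΔT + βΔS across each adjacent pair:
  103–129 m: −αΔT+βΔS = −(2.3 × 10⁻⁴)(-0.4)+(7.2 × 10⁻⁴)(+0.20) = 2.4 × 10⁻⁴ → stable
  129–187 m: −αΔT+βΔS = −(2.3 × 10⁻⁴)(-2.1)+(7.2 × 10⁻⁴)(-0.34) = 2.4 × 10⁻⁴ → stable
Every interval has Δρ > 0: the column is stably stratified throughout.

none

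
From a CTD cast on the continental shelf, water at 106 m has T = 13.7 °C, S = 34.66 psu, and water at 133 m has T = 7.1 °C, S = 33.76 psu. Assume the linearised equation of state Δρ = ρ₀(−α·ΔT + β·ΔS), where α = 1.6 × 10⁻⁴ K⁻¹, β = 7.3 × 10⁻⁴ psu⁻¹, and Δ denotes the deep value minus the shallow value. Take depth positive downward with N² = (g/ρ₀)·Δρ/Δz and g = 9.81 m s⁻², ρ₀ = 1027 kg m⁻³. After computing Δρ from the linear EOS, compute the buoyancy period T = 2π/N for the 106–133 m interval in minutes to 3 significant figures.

8.70 min

ΔT = -6.6 K, ΔS = -0.90 psu (deep − shallow).
Δρ/ρ₀ = −αΔT + βΔS = 1.056 × 10⁻³ − 6.57 × 10⁻⁴ = 3.99 × 10⁻⁴, so Δρ ≈ 0.4098 kg m⁻³.
N² = (g/ρ₀)·Δρ/Δz = g·(Δρ/ρ₀)/Δz = 9.81 × 3.99 × 10⁻⁴ / 27 = 1.4497 × 10⁻⁴ s⁻².
N = √(1.4497 × 10⁻⁴) = 0.012040 rad s⁻¹ → T = 2π/N = 521.86 s = 8.6977 min ≈ 8.70 min.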